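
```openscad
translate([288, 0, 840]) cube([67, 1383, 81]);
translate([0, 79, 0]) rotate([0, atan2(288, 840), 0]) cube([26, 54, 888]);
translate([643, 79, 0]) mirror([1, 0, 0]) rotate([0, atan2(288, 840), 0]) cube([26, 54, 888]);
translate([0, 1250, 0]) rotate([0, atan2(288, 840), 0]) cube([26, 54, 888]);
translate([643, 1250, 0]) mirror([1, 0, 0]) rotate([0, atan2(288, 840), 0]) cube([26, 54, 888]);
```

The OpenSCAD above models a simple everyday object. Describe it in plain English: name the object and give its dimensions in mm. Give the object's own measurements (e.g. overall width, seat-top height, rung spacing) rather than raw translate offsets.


A sawhorse. A 67×1383×81 mm beam (x, y, z) sits on two A-frame leg pairs. Each pair is two raked legs of 26×54 mm section (54 mm along y) splaying symmetrically in x. Each leg rises 840 mm vertically over 288 mm of horizontal reach and is 888 mm long along its own axis. Every leg's outer bottom edge rests on the floor and its outer top edge meets a bottom edge of the beam — the left legs (tilting toward +x) meet the beam's −x bottom edge, the right legs (their mirror images, tilting toward −x) meet its +x bottom edge — so the leg tops tuck under the beam, the beam's underside is 840 mm above the floor, and the feet are 643 mm apart outside-to-outside with the beam centred between them. The two leg pairs are set in 79 mm from either end of the beam.


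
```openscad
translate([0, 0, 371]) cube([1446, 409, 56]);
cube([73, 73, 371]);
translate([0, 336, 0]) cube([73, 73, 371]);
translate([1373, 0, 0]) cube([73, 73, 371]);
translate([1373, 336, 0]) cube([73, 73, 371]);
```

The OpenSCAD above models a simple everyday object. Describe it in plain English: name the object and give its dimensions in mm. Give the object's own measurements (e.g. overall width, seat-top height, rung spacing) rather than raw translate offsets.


A bench: a 1446×409 mm seat slab, 56 mm thick, top at z = 427 mm, on four 73×73 mm square legs flush with the seat corners and standing on z = 0.


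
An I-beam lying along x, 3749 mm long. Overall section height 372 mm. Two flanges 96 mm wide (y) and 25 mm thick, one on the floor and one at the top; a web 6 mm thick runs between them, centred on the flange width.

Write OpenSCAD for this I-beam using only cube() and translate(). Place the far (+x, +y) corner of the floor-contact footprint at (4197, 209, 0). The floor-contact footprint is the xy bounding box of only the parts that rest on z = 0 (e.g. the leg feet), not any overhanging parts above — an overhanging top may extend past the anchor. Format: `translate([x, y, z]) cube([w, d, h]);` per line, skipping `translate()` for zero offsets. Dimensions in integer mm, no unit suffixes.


translate([448, 113, 0]) cube([3749, 96, 25]);
translate([448, 158, 25]) cube([3749, 6, 322]);
translate([448, 113, 347]) cube([3749, 96, 25]);


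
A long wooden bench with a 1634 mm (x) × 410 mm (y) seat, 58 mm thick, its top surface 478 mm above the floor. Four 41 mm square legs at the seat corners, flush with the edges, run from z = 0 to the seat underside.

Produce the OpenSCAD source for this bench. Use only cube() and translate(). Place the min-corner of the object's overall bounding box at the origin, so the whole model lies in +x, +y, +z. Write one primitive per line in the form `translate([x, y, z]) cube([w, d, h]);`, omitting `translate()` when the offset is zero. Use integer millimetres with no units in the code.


translate([0, 0, 420]) cube([1634, 410, 58]);
cube([41, 41, 420]);
translate([0, 369, 0]) cube([41, 41, 420]);
translate([1593, 0, 0]) cube([41, 41, 420]);
translate([1593, 369, 0]) cube([41, 41, 420]);


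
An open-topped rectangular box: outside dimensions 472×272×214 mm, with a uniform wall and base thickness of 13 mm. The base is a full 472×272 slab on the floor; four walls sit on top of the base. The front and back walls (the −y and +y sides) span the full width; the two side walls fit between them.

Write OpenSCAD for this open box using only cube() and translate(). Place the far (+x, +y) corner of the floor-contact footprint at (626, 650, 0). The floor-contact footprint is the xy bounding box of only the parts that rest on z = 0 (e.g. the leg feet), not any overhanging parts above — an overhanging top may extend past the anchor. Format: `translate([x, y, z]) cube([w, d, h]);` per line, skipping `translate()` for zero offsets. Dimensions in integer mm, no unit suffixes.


translate([154, 378, 0]) cube([472, 272, 13]);
translate([154, 378, 13]) cube([472, 13, 201]);
translate([154, 637, 13]) cube([472, 13, 201]);
translate([154, 391, 13]) cube([13, 246, 201]);
translate([613, 391, 13]) cube([13, 246, 201]);


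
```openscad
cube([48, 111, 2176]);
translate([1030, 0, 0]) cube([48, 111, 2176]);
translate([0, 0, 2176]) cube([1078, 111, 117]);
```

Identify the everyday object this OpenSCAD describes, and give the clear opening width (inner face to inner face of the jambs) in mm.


A door frame. The clear opening width is 982 mm.

Two 2176 mm tall posts with a header on top — a door frame. The left jamb is 48 mm wide at x = 0; the right jamb starts at x = 1030. The clear opening is 1030 − 48 = 982 mm.


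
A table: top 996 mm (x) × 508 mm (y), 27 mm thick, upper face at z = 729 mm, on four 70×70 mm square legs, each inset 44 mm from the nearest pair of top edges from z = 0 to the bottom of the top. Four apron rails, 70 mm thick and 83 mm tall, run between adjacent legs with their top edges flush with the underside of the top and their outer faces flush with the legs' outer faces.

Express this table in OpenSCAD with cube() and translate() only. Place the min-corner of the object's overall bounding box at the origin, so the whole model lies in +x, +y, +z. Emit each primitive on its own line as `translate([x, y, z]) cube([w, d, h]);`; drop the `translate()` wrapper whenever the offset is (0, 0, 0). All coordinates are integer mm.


// leg_h = 729 - 27 = 702
// apron z = 702 - 83 = 619
translate([0, 0, 702]) cube([996, 508, 27]);
translate([44, 44, 0]) cube([70, 70, 702]);
translate([882, 44, 0]) cube([70, 70, 702]);
translate([44, 394, 0]) cube([70, 70, 702]);
translate([882, 394, 0]) cube([70, 70, 702]);
translate([114, 44, 619]) cube([768, 70, 83]);
translate([114, 394, 619]) cube([768, 70, 83]);
translate([44, 114, 619]) cube([70, 280, 83]);
translate([882, 114, 619]) cube([70, 280, 83]);


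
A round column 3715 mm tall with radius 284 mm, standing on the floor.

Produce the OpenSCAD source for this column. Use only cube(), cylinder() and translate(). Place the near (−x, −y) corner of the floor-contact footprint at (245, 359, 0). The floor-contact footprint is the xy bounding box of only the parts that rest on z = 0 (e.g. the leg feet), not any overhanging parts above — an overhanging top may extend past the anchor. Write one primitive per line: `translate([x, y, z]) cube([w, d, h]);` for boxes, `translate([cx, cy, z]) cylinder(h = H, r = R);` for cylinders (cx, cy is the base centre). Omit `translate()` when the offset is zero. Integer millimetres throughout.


translate([529, 643, 0]) cylinder(h = 3715, r = 284);


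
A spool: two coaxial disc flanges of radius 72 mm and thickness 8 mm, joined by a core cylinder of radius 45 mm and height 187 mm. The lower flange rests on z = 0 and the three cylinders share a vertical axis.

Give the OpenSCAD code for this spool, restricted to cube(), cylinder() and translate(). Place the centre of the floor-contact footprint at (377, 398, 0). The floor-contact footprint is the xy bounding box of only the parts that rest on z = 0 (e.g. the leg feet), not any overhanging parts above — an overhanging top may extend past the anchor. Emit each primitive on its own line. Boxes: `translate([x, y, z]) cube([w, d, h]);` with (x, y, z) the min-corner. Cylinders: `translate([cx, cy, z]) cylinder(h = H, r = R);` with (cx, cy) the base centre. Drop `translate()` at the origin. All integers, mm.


translate([377, 398, 0]) cylinder(h = 8, r = 72);
translate([377, 398, 8]) cylinder(h = 187, r = 45);
translate([377, 398, 195]) cylinder(h = 8, r = 72);


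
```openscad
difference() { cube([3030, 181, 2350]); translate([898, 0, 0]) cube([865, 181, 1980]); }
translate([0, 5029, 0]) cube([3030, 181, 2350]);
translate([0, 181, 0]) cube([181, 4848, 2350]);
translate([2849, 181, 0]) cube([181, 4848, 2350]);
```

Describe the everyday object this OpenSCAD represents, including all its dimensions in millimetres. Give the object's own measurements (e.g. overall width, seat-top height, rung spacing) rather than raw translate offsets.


A single room: four walls, each 2350 mm tall and 181 mm thick, enclosing an outside footprint 3030×5210 mm (x × y), no floor or roof. The front and back walls (−y and +y sides) run the full x-width; the side walls fit between their inner faces. A door opening 865 mm wide and 1980 mm tall is cut through the front wall from the floor up, its −x edge 898 mm from the wall's −x end.


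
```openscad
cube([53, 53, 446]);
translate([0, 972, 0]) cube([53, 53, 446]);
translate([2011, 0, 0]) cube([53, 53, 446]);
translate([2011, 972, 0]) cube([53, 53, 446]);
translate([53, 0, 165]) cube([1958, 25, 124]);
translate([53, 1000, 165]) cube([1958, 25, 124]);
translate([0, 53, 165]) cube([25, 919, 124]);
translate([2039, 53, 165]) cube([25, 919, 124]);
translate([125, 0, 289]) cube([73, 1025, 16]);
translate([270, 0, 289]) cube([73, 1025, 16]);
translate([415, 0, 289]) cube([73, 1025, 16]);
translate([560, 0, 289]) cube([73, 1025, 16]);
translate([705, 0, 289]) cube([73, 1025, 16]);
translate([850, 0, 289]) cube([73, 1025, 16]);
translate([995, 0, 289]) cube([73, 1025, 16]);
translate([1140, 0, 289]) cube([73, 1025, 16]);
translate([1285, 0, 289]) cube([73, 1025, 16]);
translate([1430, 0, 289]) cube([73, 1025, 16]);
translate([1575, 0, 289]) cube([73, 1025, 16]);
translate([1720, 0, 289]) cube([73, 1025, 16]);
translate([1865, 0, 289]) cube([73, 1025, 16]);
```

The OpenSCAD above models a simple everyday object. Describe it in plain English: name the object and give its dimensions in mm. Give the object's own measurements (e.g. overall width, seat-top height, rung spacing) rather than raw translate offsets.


A bed frame 2064 mm long (x) by 1025 mm wide (y). Four 53×53 mm corner posts, 446 mm tall, at the corners of the footprint. Four rails of 25 mm thickness and 124 mm height run between adjacent posts with their undersides at z = 165 mm, their outer faces flush with the outside of the frame (the two x-running rails run between the posts' inner faces; the two y-running rails run between the posts' inner faces). 13 slats, each 73 mm wide (x) and 16 mm thick, lie across the top of the two x-running rails, running the full 1025 mm width of the frame in y; along x they sit between the end posts with a 72 mm gap after the −x posts and between neighbouring slats, leaving 73 mm before the +x posts.


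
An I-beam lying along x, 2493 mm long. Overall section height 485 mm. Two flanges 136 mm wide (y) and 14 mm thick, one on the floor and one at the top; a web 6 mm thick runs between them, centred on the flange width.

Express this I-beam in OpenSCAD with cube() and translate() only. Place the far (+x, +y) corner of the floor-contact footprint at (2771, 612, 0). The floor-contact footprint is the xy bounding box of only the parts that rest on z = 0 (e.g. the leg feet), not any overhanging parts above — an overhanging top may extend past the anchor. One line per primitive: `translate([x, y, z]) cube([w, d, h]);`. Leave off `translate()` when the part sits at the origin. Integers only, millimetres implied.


translate([278, 476, 0]) cube([2493, 136, 14]);
translate([278, 541, 14]) cube([2493, 6, 457]);
translate([278, 476, 471]) cube([2493, 136, 14]);


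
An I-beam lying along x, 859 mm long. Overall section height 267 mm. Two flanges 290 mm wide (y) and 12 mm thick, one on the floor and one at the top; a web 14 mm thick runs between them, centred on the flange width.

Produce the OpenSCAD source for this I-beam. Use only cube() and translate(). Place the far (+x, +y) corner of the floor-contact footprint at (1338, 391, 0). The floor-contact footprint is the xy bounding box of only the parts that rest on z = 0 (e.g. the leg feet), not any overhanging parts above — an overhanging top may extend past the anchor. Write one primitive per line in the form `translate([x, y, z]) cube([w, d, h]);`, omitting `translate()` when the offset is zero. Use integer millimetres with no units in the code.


translate([479, 101, 0]) cube([859, 290, 12]);
translate([479, 239, 12]) cube([859, 14, 243]);
translate([479, 101, 255]) cube([859, 290, 12]);


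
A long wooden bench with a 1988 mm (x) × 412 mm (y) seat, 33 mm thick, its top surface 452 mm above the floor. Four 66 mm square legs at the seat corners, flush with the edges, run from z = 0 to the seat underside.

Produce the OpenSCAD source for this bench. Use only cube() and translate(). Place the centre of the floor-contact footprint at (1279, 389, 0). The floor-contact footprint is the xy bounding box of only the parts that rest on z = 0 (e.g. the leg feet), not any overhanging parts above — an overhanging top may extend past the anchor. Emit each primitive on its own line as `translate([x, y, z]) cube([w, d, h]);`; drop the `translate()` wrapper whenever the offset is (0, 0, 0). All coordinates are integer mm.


translate([285, 183, 419]) cube([1988, 412, 33]);
translate([285, 183, 0]) cube([66, 66, 419]);
translate([285, 529, 0]) cube([66, 66, 419]);
translate([2207, 183, 0]) cube([66, 66, 419]);
translate([2207, 529, 0]) cube([66, 66, 419]);


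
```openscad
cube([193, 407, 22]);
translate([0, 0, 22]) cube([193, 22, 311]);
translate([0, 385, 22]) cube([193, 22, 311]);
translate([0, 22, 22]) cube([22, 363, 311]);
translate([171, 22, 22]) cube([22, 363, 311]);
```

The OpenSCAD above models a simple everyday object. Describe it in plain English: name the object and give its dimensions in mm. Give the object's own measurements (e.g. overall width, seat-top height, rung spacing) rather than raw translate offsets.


An open-topped rectangular box: outside dimensions 193×407×333 mm, with a uniform wall and base thickness of 22 mm. The base is a full 193×407 slab on the floor; four walls sit on top of the base. The front and back walls (the −y and +y sides) span the full width; the two side walls fit between them.


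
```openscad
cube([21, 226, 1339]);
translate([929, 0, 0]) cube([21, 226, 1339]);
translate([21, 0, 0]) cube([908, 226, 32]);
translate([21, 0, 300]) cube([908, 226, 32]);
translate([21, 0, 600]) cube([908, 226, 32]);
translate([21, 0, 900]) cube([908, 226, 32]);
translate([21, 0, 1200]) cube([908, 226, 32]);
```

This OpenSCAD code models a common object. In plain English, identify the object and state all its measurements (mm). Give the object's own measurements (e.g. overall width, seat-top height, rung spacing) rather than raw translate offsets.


An open bookshelf. Two side panels, each 21 mm thick, 226 mm deep and 1339 mm tall, stand 950 mm apart (outside-to-outside). Between them sit 5 shelves, each 32 mm thick and 226 mm deep, spanning the full gap between the sides. The bottom shelf rests on the floor (its underside at z = 0) and the clear gap between one shelf's top and the next shelf's underside is 268 mm.


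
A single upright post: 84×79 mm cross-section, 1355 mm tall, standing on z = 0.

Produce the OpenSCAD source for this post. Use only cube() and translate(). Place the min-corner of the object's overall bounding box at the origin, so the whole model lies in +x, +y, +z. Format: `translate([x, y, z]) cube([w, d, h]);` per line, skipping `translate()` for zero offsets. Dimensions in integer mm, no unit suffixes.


cube([84, 79, 1355]);


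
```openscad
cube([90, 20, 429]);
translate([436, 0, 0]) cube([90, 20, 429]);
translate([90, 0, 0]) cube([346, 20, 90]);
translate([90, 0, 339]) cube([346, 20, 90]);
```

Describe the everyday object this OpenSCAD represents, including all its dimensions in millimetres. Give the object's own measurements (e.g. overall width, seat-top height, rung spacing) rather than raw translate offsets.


A rectangular picture frame lying in the x–z plane (depth along y). The opening is 346 mm wide (x) by 249 mm tall (z), surrounded by a border 90 mm wide on all four sides. The frame is 20 mm deep and is made of two full-height vertical stiles with two horizontal rails fitted between them.


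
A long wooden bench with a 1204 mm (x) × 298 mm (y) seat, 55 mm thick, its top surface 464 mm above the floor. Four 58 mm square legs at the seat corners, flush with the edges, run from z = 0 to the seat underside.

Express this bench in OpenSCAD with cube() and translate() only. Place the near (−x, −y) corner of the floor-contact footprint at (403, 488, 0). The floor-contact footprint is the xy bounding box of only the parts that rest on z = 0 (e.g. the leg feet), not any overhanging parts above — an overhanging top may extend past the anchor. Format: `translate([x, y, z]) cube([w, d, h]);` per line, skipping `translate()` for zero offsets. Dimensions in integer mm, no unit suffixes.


translate([403, 488, 409]) cube([1204, 298, 55]);
translate([403, 488, 0]) cube([58, 58, 409]);
translate([403, 728, 0]) cube([58, 58, 409]);
translate([1549, 488, 0]) cube([58, 58, 409]);
translate([1549, 728, 0]) cube([58, 58, 409]);


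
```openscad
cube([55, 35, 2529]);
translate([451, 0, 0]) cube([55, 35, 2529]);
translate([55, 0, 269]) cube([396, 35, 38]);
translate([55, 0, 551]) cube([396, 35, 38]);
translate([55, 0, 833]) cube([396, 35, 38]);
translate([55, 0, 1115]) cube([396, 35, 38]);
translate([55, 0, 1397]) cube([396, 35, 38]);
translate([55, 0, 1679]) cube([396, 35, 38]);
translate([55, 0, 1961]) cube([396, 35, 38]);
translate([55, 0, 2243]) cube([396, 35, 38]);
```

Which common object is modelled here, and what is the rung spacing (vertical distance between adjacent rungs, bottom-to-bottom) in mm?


A ladder. The rung spacing is 282 mm.

Two tall 55×35 posts with 8 short bars between them — a ladder. Adjacent rungs sit at z = 269 and z = 551, so the spacing is 551 − 269 = 282 mm.


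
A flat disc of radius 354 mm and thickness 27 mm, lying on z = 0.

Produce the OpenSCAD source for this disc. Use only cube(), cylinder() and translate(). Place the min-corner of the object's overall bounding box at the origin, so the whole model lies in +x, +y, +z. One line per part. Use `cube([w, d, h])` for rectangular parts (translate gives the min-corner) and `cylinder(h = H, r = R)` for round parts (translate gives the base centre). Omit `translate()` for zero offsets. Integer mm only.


translate([354, 354, 0]) cylinder(h = 27, r = 354);


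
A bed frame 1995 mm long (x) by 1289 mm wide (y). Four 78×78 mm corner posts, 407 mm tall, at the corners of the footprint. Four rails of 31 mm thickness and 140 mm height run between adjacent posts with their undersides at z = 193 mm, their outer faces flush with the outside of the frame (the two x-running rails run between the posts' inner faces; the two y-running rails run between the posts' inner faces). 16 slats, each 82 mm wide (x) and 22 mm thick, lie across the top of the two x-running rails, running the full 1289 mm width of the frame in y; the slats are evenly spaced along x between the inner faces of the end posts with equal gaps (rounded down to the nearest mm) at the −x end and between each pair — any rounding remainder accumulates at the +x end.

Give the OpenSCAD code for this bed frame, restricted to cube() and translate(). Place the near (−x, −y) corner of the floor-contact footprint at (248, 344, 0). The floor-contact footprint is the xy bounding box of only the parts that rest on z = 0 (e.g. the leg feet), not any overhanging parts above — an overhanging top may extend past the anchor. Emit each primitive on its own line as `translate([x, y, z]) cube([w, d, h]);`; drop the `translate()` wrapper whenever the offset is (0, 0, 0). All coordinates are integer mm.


translate([248, 344, 0]) cube([78, 78, 407]);
translate([248, 1555, 0]) cube([78, 78, 407]);
translate([2165, 344, 0]) cube([78, 78, 407]);
translate([2165, 1555, 0]) cube([78, 78, 407]);
translate([326, 344, 193]) cube([1839, 31, 140]);
translate([326, 1602, 193]) cube([1839, 31, 140]);
translate([248, 422, 193]) cube([31, 1133, 140]);
translate([2212, 422, 193]) cube([31, 1133, 140]);
translate([357, 344, 333]) cube([82, 1289, 22]);
translate([470, 344, 333]) cube([82, 1289, 22]);
translate([583, 344, 333]) cube([82, 1289, 22]);
translate([696, 344, 333]) cube([82, 1289, 22]);
translate([809, 344, 333]) cube([82, 1289, 22]);
translate([922, 344, 333]) cube([82, 1289, 22]);
translate([1035, 344, 333]) cube([82, 1289, 22]);
translate([1148, 344, 333]) cube([82, 1289, 22]);
translate([1261, 344, 333]) cube([82, 1289, 22]);
translate([1374, 344, 333]) cube([82, 1289, 22]);
translate([1487, 344, 333]) cube([82, 1289, 22]);
translate([1600, 344, 333]) cube([82, 1289, 22]);
translate([1713, 344, 333]) cube([82, 1289, 22]);
translate([1826, 344, 333]) cube([82, 1289, 22]);
translate([1939, 344, 333]) cube([82, 1289, 22]);
translate([2052, 344, 333]) cube([82, 1289, 22]);


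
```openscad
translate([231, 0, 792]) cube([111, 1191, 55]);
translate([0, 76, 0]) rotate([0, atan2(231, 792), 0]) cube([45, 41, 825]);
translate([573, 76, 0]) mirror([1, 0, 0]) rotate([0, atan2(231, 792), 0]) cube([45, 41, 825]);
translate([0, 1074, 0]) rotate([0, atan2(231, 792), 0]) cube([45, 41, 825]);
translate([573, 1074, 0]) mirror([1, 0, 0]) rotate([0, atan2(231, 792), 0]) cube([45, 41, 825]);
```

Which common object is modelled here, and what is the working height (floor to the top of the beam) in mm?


A sawhorse. The overall height is 847 mm.

A beam across two mirrored pairs of raked legs — a sawhorse. The beam's underside is at z = 792 (matching the legs' vertical rise in atan2(231, 792)) and the beam is 55 mm tall, so its top is at 792 + 55 = 847 mm. The raked legs top out at the beam's underside, so that is the highest point.


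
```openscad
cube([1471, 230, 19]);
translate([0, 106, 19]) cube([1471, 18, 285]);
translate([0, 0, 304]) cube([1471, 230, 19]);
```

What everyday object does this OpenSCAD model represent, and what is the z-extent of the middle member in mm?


An I-beam. The web height is 285 mm.

Two wide flanges with a thin centred web — an I-beam. Overall 323 mm minus two 19 mm flanges gives a web of 323 − 2·19 = 285 mm.


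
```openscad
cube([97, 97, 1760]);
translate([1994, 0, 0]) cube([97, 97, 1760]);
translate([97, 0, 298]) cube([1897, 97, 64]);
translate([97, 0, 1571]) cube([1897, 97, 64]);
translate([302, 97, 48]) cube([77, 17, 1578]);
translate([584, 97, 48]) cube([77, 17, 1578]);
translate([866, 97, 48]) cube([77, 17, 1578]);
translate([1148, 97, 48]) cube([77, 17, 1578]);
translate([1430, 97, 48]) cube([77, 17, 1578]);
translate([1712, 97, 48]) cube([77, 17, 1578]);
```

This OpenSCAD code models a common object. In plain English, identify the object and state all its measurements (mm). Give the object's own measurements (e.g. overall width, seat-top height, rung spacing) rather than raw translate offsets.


A fence section. Two 97×97 mm posts, 1760 mm tall, stand on the floor with a clear span of 1897 mm between their inner faces. Two horizontal rails of 97×64 mm section span the gap between the posts with their undersides at z = 298 mm and z = 1571 mm, flush with the posts' −y face. 6 pickets, each 77 mm wide, 17 mm thick and 1578 mm tall, are fixed to the +y face of the rails with their bottoms at z = 48 mm, spaced across the span with a 205 mm gap after the −x post and between neighbouring pickets and before the +x post.


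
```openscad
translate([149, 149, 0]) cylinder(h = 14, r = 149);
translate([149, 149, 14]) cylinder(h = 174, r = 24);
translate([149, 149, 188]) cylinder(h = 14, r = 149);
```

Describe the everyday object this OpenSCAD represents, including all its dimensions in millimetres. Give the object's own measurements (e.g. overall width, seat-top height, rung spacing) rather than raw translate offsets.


A spool: two coaxial disc flanges of radius 149 mm and thickness 14 mm, joined by a core cylinder of radius 24 mm and height 174 mm. The lower flange rests on z = 0 and the three cylinders share a vertical axis.


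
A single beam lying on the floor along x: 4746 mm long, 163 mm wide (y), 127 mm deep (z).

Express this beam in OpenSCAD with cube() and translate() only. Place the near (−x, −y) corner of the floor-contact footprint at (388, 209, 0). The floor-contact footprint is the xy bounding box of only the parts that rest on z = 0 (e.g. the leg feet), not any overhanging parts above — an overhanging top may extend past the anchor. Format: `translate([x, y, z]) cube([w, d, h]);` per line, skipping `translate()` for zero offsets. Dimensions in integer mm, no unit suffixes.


translate([388, 209, 0]) cube([4746, 163, 127]);


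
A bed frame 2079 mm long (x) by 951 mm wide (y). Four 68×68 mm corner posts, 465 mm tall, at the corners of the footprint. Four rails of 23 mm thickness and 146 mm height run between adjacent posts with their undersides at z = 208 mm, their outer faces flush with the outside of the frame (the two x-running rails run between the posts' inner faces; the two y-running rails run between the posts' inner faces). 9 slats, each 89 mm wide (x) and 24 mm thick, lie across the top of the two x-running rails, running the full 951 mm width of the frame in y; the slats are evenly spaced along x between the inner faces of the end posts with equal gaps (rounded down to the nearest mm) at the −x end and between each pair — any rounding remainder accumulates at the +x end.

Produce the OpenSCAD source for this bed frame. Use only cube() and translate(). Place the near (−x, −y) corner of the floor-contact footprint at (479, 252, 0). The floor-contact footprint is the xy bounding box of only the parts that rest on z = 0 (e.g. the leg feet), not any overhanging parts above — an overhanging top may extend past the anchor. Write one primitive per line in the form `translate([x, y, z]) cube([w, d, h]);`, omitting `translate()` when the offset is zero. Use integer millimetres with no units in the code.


translate([479, 252, 0]) cube([68, 68, 465]);
translate([479, 1135, 0]) cube([68, 68, 465]);
translate([2490, 252, 0]) cube([68, 68, 465]);
translate([2490, 1135, 0]) cube([68, 68, 465]);
translate([547, 252, 208]) cube([1943, 23, 146]);
translate([547, 1180, 208]) cube([1943, 23, 146]);
translate([479, 320, 208]) cube([23, 815, 146]);
translate([2535, 320, 208]) cube([23, 815, 146]);
translate([661, 252, 354]) cube([89, 951, 24]);
translate([864, 252, 354]) cube([89, 951, 24]);
translate([1067, 252, 354]) cube([89, 951, 24]);
translate([1270, 252, 354]) cube([89, 951, 24]);
translate([1473, 252, 354]) cube([89, 951, 24]);
translate([1676, 252, 354]) cube([89, 951, 24]);
translate([1879, 252, 354]) cube([89, 951, 24]);
translate([2082, 252, 354]) cube([89, 951, 24]);
translate([2285, 252, 354]) cube([89, 951, 24]);


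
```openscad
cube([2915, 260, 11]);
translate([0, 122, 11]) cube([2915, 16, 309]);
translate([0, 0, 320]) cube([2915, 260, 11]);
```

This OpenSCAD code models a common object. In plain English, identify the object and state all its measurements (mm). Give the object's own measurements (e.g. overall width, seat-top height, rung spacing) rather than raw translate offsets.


An I-beam lying along x, 2915 mm long. Overall section height 331 mm. Two flanges 260 mm wide (y) and 11 mm thick, one on the floor and one at the top; a web 16 mm thick runs between them, centred on the flange width.


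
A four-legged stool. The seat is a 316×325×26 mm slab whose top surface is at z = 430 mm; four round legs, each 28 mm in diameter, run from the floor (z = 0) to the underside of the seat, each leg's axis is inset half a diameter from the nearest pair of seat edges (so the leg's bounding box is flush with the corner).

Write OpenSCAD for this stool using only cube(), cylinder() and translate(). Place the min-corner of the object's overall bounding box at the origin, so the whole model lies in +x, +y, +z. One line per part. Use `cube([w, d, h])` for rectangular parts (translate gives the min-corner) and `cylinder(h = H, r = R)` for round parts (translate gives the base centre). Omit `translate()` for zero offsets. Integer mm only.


translate([0, 0, 404]) cube([316, 325, 26]);
translate([14, 14, 0]) cylinder(h = 404, r = 14);
translate([302, 14, 0]) cylinder(h = 404, r = 14);
translate([14, 311, 0]) cylinder(h = 404, r = 14);
translate([302, 311, 0]) cylinder(h = 404, r = 14);


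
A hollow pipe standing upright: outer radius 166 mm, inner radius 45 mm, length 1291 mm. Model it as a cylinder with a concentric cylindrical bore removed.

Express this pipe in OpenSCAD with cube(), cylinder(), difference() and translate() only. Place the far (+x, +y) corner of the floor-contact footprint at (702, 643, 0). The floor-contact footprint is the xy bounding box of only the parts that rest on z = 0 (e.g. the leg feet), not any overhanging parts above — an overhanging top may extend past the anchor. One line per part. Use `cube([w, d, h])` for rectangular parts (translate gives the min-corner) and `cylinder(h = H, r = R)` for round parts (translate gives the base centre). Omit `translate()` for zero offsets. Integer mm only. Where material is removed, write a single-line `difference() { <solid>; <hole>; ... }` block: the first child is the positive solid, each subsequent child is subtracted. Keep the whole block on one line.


difference() { translate([536, 477, 0]) cylinder(h = 1291, r = 166); translate([536, 477, 0]) cylinder(h = 1291, r = 45); }


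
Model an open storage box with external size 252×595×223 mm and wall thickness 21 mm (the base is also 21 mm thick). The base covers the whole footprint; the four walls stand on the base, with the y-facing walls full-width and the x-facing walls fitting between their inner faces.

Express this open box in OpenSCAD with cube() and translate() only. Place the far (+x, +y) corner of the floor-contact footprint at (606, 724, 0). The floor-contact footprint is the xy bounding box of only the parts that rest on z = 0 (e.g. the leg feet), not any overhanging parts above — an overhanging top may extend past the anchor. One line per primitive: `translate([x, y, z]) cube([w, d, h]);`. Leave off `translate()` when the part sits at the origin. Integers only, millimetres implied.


translate([354, 129, 0]) cube([252, 595, 21]);
translate([354, 129, 21]) cube([252, 21, 202]);
translate([354, 703, 21]) cube([252, 21, 202]);
translate([354, 150, 21]) cube([21, 553, 202]);
translate([585, 150, 21]) cube([21, 553, 202]);


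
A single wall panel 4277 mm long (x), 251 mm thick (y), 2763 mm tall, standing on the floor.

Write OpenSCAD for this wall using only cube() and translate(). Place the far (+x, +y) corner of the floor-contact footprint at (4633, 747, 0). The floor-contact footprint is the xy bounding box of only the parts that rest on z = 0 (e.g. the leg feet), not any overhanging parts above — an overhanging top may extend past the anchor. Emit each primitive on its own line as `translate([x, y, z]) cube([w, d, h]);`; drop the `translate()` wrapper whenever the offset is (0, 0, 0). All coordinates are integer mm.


translate([356, 496, 0]) cube([4277, 251, 2763]);


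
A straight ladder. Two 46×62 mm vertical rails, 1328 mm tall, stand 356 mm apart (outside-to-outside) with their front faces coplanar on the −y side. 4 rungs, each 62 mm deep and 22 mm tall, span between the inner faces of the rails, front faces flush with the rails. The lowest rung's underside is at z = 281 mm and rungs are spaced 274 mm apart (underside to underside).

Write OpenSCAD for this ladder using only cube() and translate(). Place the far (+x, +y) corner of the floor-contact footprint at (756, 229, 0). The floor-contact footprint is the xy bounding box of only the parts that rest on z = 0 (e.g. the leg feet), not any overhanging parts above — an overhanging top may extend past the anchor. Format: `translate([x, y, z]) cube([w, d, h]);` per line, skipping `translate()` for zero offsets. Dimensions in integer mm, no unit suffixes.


// rung span = 356 - 2*46 = 264
// rung[k] z = 281 + k*274
translate([400, 167, 0]) cube([46, 62, 1328]);
translate([710, 167, 0]) cube([46, 62, 1328]);
translate([446, 167, 281]) cube([264, 62, 22]);
translate([446, 167, 555]) cube([264, 62, 22]);
translate([446, 167, 829]) cube([264, 62, 22]);
translate([446, 167, 1103]) cube([264, 62, 22]);


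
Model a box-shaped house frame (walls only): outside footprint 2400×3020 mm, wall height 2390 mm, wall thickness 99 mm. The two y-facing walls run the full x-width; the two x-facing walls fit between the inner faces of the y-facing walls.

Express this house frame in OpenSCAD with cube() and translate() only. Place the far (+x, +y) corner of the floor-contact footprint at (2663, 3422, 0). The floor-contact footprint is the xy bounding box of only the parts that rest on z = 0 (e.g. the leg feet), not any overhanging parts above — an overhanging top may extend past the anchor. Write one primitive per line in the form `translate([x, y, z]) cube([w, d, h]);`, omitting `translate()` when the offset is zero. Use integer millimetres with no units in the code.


translate([263, 402, 0]) cube([2400, 99, 2390]);
translate([263, 3323, 0]) cube([2400, 99, 2390]);
translate([263, 501, 0]) cube([99, 2822, 2390]);
translate([2564, 501, 0]) cube([99, 2822, 2390]);


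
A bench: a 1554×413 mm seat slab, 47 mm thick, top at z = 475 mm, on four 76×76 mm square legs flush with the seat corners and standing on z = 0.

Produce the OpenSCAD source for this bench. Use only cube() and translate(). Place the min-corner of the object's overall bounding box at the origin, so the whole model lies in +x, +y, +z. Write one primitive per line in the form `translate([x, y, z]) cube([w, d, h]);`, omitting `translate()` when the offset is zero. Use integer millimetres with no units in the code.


translate([0, 0, 428]) cube([1554, 413, 47]);
cube([76, 76, 428]);
translate([0, 337, 0]) cube([76, 76, 428]);
translate([1478, 0, 0]) cube([76, 76, 428]);
translate([1478, 337, 0]) cube([76, 76, 428]);


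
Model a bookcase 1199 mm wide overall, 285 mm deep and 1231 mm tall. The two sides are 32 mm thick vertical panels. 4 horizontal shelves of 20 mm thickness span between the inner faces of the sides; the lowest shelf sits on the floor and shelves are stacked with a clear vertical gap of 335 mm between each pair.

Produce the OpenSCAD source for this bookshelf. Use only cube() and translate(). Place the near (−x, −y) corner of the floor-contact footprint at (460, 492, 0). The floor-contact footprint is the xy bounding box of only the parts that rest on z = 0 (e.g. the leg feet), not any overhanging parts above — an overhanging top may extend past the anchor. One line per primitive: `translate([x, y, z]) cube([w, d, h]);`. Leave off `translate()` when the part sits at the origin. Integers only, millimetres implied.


translate([460, 492, 0]) cube([32, 285, 1231]);
translate([1627, 492, 0]) cube([32, 285, 1231]);
translate([492, 492, 0]) cube([1135, 285, 20]);
translate([492, 492, 355]) cube([1135, 285, 20]);
translate([492, 492, 710]) cube([1135, 285, 20]);
translate([492, 492, 1065]) cube([1135, 285, 20]);


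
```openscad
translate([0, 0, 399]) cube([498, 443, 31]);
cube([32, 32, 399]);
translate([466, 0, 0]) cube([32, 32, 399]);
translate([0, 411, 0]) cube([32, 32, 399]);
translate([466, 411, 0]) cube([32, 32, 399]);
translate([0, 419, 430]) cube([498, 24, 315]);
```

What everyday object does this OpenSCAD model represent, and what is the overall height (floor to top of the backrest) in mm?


A chair. The overall height is 745 mm.

A slab on four corner posts with a tall panel at the back — a chair. The seat slab sits at z = 399 with thickness 31, and the 315 mm backrest starts at the seat top, so the overall height is 399 + 31 + 315 = 745 mm.


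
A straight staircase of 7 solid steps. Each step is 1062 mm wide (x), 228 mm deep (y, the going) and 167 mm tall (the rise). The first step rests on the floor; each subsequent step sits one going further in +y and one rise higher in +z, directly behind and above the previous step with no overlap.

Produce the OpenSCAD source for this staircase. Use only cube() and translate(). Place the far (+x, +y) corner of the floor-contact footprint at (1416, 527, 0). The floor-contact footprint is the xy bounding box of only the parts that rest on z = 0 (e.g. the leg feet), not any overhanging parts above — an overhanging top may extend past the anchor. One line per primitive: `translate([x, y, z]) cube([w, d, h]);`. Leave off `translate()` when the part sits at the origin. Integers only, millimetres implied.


translate([354, 299, 0]) cube([1062, 228, 167]);
translate([354, 527, 167]) cube([1062, 228, 167]);
translate([354, 755, 334]) cube([1062, 228, 167]);
translate([354, 983, 501]) cube([1062, 228, 167]);
translate([354, 1211, 668]) cube([1062, 228, 167]);
translate([354, 1439, 835]) cube([1062, 228, 167]);
translate([354, 1667, 1002]) cube([1062, 228, 167]);


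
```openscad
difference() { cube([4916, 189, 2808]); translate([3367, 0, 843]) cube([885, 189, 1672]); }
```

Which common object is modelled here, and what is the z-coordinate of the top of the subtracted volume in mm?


A wall with a window opening. The window head height is 2515 mm.

A wall with a rectangular opening subtracted — a window. Sill at z = 843, opening 1672 mm tall, so the head is at 843 + 1672 = 2515 mm.


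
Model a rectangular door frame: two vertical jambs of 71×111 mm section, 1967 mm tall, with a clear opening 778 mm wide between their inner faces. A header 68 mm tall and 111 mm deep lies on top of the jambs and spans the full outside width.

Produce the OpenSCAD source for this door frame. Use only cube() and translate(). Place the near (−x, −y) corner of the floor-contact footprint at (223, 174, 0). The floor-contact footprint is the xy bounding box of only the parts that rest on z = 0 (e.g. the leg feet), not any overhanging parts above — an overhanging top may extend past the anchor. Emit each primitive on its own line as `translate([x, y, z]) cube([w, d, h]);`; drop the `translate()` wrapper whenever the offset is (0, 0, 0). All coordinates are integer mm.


translate([223, 174, 0]) cube([71, 111, 1967]);
translate([1072, 174, 0]) cube([71, 111, 1967]);
translate([223, 174, 1967]) cube([920, 111, 68]);


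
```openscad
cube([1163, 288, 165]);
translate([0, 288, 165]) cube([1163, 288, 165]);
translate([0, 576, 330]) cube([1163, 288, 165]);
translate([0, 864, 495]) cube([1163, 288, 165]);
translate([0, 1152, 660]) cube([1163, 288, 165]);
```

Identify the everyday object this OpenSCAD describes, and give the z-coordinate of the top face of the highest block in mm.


A staircase. The total rise is 825 mm.

5 identical blocks, each offset up and back from the previous — a staircase. Each step is 165 mm tall and there are 5 of them, so the total rise is 5 × 165 = 825 mm.


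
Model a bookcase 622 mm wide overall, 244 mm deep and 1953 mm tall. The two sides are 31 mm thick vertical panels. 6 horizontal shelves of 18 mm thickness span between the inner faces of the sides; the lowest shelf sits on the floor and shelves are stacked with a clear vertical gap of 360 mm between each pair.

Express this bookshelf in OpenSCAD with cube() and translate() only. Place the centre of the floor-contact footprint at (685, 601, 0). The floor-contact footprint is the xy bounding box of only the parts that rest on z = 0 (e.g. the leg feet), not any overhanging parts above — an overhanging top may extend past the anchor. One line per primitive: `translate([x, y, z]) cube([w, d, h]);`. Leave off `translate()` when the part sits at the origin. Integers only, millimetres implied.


translate([374, 479, 0]) cube([31, 244, 1953]);
translate([965, 479, 0]) cube([31, 244, 1953]);
translate([405, 479, 0]) cube([560, 244, 18]);
translate([405, 479, 378]) cube([560, 244, 18]);
translate([405, 479, 756]) cube([560, 244, 18]);
translate([405, 479, 1134]) cube([560, 244, 18]);
translate([405, 479, 1512]) cube([560, 244, 18]);
translate([405, 479, 1890]) cube([560, 244, 18]);
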